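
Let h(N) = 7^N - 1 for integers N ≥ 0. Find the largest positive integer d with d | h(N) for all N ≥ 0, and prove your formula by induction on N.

Computing the first values: h(0) = 0 and h(1) = 6; gcd(0, 6) = 6, so d ≤ 6.
We prove 6 | 7^N - 1 for all N ≥ 0 by induction on N.
Base case (N = 0): h(0) = 0 = 6·(0), so 6 | h(0).
For the inductive step, assume it holds for an arbitrary p ≥ 0, i.e. 6 | h(p). Then
h(p+1) = 7^(p+1) - 1 = 7·(7^p - 1) + 6 = 7·h(p) + 6. The first term is divisible by 6 by the inductive hypothesis, and 6 is divisible by 6. Hence 6 | h(p+1).
By induction, the statement is established for all N ≥ 0.
Therefore the largest such d is 6.

d = 6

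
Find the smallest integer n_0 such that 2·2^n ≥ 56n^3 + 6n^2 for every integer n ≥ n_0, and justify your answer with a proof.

At n = 17: 262144 < 276862, so the inequality fails and n_0 ≥ 18. We prove 2·2^n ≥ 56n^3 + 6n^2 for all n ≥ 18.
When n = 18: 2·2^n = 524288 and 56n^3 + 6n^2 = 328536, so 524288 ≥ 328536.
Inductive step: assume the claim holds for n = r, so 2·2^r ≥ 56r^3 + 6r^2.
Then 2·2^(r + 1) = 2·(2·2^r) ≥ 2·(56r^3 + 6r^2).
Also, for r ≥ 18 we have 2·(56r^3 + 6r^2) ≥ 56(r+1)^3 + 6(r+1)^2, since 2·(56r^3 + 6r^2) − (56(r+1)^3 + 6(r+1)^2) = 56r^3 - 162r^2 - 180r - 62, which is nonnegative for all r ≥ 18.
Combining, 2·2^(r + 1) ≥ 56(r+1)^3 + 6(r+1)^2.
Hence, by induction on n, the claim holds for every n ≥ 18.
Hence the smallest such n_0 is 18.

n_0 = 18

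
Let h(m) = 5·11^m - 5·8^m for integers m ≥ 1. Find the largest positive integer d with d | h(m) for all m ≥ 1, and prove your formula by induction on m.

Computing the first values: h(1) = 15 and h(2) = 285; gcd(15, 285) = 15, so d ≤ 15.
We prove 15 | 5·11^m - 5·8^m for all m ≥ 1 by induction on m.
For the base case m = 1: h(1) = 15 = 15·(1), so 15 | h(1).
For the inductive step, assume it holds for an arbitrary i ≥ 1, i.e. 15 | h(i). Then
h(i+1) − 11·h(i) = (5·11^(i+1) - 5·8^(i+1)) − 11·(5·11^i - 5·8^i) = (-5)·8^i·(8 − 11) = (15)·8^i. Since 15 | h(i) by the inductive hypothesis, 15 | 11·h(i); and 15 | 15 since 15 = 15·1. Therefore 15 | h(i+1).
By induction, the statement is established for all m ≥ 1.
Therefore the largest such d is 15.

d = 15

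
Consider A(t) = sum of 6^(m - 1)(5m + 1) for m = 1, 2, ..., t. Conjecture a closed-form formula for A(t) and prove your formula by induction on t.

We claim A(t) = 6^t·t for all t ≥ 1.
Base case (t = 1): A(1) = 6, and the closed form gives 6. They agree.
Suppose the result is true for t = m, so A(m) = 6^m·m.
Then A(m+1) = A(m) + (6^m(5m + 6)) = (6^m·m) + (6^m(5m + 6)).
Simplifying, A(m+1) = 6^(m + 1)(m + 1) = 6^(m+1)·(m+1),
which is the closed form with t = m+1.
Hence, by induction on t, the claim holds for every t ≥ 1.

A(t) = 6^t·t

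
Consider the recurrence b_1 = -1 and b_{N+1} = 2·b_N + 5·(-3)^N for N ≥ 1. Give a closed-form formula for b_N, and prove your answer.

b_N = -(-3)^N - 2^(N + 1)

Computing the first terms: b_1 = -1, b_2 = -17, b_3 = 11. This suggests b_N = -(-3)^N - 2^(N + 1).
For the base case N = 1: the formula gives -1 = -1 = b_1.
Inductive step: suppose the statement holds for some j ≥ 1, so b_j = -(-3)^j - 2^(j + 1).
Then b_{j+1} = 2·b_j + 5·(-3)^j = 2·(-(-3)^j - 2^(j + 1)) + 5·(-3)^j = -(-3)^(j + 1) - 2^(j + 2) = -(-3)^(j+1) - 2^((j+1) + 1),
which is the claimed formula at N = j+1.
By induction, the statement is established for all N ≥ 1.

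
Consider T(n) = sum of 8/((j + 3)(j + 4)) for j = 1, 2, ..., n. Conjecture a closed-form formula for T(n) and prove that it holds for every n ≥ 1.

T(n) = 2n/(n + 4)

We claim T(n) = 2n/(n + 4) for all n ≥ 1.
For the base case n = 1: T(1) = 2/5, and the closed form gives 2/5. They agree.
Inductive step: assume the claim holds for n = j, so T(j) = 2j/(j + 4).
Then T(j+1) = T(j) + (8/((j + 4)(j + 5))) = (2j/(j + 4)) + (8/((j + 4)(j + 5))).
Simplifying, T(j+1) = 2(j + 1)/(j + 5) = 2(j+1)/((j+1) + 4),
which is the closed form with n = j+1.
Hence, by induction on n, the claim holds for every n ≥ 1.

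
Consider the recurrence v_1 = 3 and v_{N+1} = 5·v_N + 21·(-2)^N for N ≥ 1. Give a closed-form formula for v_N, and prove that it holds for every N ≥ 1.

v_N = -3(-2)^N - 3·5^(N - 1)

Computing the first terms: v_1 = 3, v_2 = -27, v_3 = -51. This suggests v_N = -3(-2)^N - 3·5^(N - 1).
Base step (N = 1): the formula gives 3 = 3 = v_1.
Suppose the result is true for N = i, so v_i = -3(-2)^i - 3·5^(i - 1).
Then v_{i+1} = 5·v_i + 21·(-2)^i = 5·(-3(-2)^i - 3·5^(i - 1)) + 21·(-2)^i = -3(-2)^(i + 1) - 3·5^i = -3(-2)^(i+1) - 3·5^((i+1) - 1),
which is the claimed formula at N = i+1.
By the principle of mathematical induction, the result holds for all N ≥ 1.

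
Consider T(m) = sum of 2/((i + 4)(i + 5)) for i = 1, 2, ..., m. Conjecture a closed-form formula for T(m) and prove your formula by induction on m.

T(m) = 2m/(5(m + 5))

We claim T(m) = 2m/(5(m + 5)) for all m ≥ 1.
When m = 1: T(1) = 1/15, and the closed form gives 1/15. They agree.
Suppose the result is true for m = i, so T(i) = 2i/(5(i + 5)).
Then T(i+1) = T(i) + (2/((i + 5)(i + 6))) = (2i/(5(i + 5))) + (2/((i + 5)(i + 6))).
Simplifying, T(i+1) = 2(i + 1)/(5(i + 6)) = 2(i+1)/(5((i+1) + 5)),
which is the closed form with m = i+1.
This completes the induction.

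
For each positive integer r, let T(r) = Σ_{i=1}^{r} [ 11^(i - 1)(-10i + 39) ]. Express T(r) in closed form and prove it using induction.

T(r) = 11^r(-r + 4) - 4

We claim T(r) = 11^r(-r + 4) - 4 for all r ≥ 1.
Base case (r = 1): T(1) = 29, and the closed form gives 29. They agree.
For the inductive step, assume it holds for an arbitrary i ≥ 1, so T(i) = 11^i(-i + 4) - 4.
Then T(i+1) = T(i) + (11^i(-10i + 29)) = (11^i(-i + 4) - 4) + (11^i(-10i + 29)).
Simplifying, T(i+1) = -11·11^i·i + 33·11^i - 4 = 11^(i+1)(-(i+1) + 4) - 4,
which is the closed form with r = i+1.
By the principle of mathematical induction, the result holds for all r ≥ 1.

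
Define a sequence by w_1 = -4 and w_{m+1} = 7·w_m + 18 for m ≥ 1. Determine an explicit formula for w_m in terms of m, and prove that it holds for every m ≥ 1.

Computing the first terms: w_1 = -4, w_2 = -10, w_3 = -52. This suggests w_m = -7^(m - 1) - 3.
For the base case m = 1: the formula gives -4 = -4 = w_1.
Inductive step: assume the claim holds for m = r, so w_r = -7^(r - 1) - 3.
Then w_{r+1} = 7·w_r + 18 = 7·(-7^(r - 1) - 3) + 18 = -7^r - 3 = -7^((r+1) - 1) - 3,
which is the claimed formula at m = r+1.
By induction, the statement is established for all m ≥ 1.

w_m = -7^(m - 1) - 3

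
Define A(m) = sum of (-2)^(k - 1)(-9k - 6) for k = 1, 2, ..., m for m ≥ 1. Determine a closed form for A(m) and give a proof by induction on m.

We claim A(m) = 3(-2)^m(m + 1) - 3 for all m ≥ 1.
Base case (m = 1): A(1) = -15, and the closed form gives -15. They agree.
Suppose the result is true for m = k, so A(k) = 3(-2)^k(k + 1) - 3.
Then A(k+1) = A(k) + ((-2)^k(-9k - 15)) = (3(-2)^k(k + 1) - 3) + ((-2)^k(-9k - 15)).
Simplifying, A(k+1) = -6(-2)^k·k - 12(-2)^k - 3 = 3(-2)^(k+1)((k+1) + 1) - 3,
which is the closed form with m = k+1.
By induction, the statement is established for all m ≥ 1.

A(m) = 3(-2)^m(m + 1) - 3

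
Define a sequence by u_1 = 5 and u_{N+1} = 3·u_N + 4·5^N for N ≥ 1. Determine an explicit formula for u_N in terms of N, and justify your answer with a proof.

Computing the first terms: u_1 = 5, u_2 = 35, u_3 = 205. This suggests u_N = -5·3^(N - 1) + 2·5^N.
Base step (N = 1): the formula gives 5 = 5 = u_1.
Suppose the result is true for N = p, so u_p = -5·3^(p - 1) + 2·5^p.
Then u_{p+1} = 3·u_p + 4·5^p = 3·(-5·3^(p - 1) + 2·5^p) + 4·5^p = -5·3^p + 2·5^(p + 1) = -5·3^((p+1) - 1) + 2·5^(p+1),
which is the claimed formula at N = p+1.
Hence, by induction on N, the claim holds for every N ≥ 1.

u_N = -5·3^(N - 1) + 2·5^N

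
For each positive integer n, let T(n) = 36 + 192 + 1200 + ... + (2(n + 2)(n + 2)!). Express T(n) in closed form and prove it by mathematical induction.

T(n) = 2(n + 3)! - 12

We claim T(n) = 2(n + 3)! - 12 for all n ≥ 1.
Base case (n = 1): T(1) = 36, and the closed form gives 36. They agree.
Inductive step: assume the claim holds for n = r, so T(r) = 2(r + 3)! - 12.
Then T(r+1) = T(r) + (2(r + 3)(r + 3)!) = (2(r + 3)! - 12) + (2(r + 3)(r + 3)!).
Simplifying, T(r+1) = 2((r+1) + 3)! - 12,
which is the closed form with n = r+1.
Hence, by induction on n, the claim holds for every n ≥ 1.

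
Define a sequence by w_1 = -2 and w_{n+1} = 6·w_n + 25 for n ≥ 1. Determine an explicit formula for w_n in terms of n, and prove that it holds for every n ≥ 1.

Computing the first terms: w_1 = -2, w_2 = 13, w_3 = 103. This suggests w_n = 3·6^(n - 1) - 5.
Base step (n = 1): the formula gives -2 = -2 = w_1.
Inductive step: assume the claim holds for n = j, so w_j = 3·6^(j - 1) - 5.
Then w_{j+1} = 6·w_j + 25 = 6·(3·6^(j - 1) - 5) + 25 = 3·6^j - 5 = 3·6^((j+1) - 1) - 5,
which is the claimed formula at n = j+1.
This completes the induction.

w_n = 3·6^(n - 1) - 5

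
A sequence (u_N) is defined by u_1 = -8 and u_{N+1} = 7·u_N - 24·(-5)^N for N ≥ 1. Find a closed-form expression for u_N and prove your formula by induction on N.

Computing the first terms: u_1 = -8, u_2 = 64, u_3 = -152. This suggests u_N = 2(-5)^N + 2·7^(N - 1).
For the base case N = 1: the formula gives -8 = -8 = u_1.
Suppose the result is true for N = j, so u_j = 2(-5)^j + 2·7^(j - 1).
Then u_{j+1} = 7·u_j - 24·(-5)^j = 7·(2(-5)^j + 2·7^(j - 1)) - 24·(-5)^j = 2(-5)^(j + 1) + 2·7^j = 2(-5)^(j+1) + 2·7^((j+1) - 1),
which is the claimed formula at N = j+1.
This completes the induction.

u_N = 2(-5)^N + 2·7^(N - 1)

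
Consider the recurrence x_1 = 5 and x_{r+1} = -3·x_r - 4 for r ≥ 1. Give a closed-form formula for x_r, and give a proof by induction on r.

Computing the first terms: x_1 = 5, x_2 = -19, x_3 = 53. This suggests x_r = -2(-3)^r - 1.
For the base case r = 1: the formula gives 5 = 5 = x_1.
Inductive step: suppose the statement holds for some j ≥ 1, so x_j = -2(-3)^j - 1.
Then x_{j+1} = -3·x_j - 4 = -3·(-2(-3)^j - 1) - 4 = -2(-3)^(j + 1) - 1,
which is the claimed formula at r = j+1.
Hence, by induction on r, the claim holds for every r ≥ 1.

x_r = -2(-3)^r - 1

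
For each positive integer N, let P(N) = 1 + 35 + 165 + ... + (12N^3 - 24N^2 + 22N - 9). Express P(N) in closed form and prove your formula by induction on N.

We claim P(N) = N(3N^3 - 2N^2 + 2N - 2) for all N ≥ 1.
Base step (N = 1): P(1) = 1, and the closed form gives 1. They agree.
Inductive step: assume the claim holds for N = r, so P(r) = r(3r^3 - 2r^2 + 2r - 2).
Then P(r+1) = P(r) + (12r^3 + 12r^2 + 10r + 1) = (r(3r^3 - 2r^2 + 2r - 2)) + (12r^3 + 12r^2 + 10r + 1).
Simplifying, P(r+1) = (r + 1)(3r^3 + 7r^2 + 7r + 1) = (r+1)(3(r+1)^3 - 2(r+1)^2 + 2(r+1) - 2),
which is the closed form with N = r+1.
By the principle of mathematical induction, the result holds for all N ≥ 1.

P(N) = N(3N^3 - 2N^2 + 2N - 2)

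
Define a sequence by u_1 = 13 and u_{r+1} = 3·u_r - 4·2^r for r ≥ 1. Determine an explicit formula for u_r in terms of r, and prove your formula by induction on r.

u_r = 2^(r + 2) + 5·3^(r - 1)

Computing the first terms: u_1 = 13, u_2 = 31, u_3 = 77. This suggests u_r = 2^(r + 2) + 5·3^(r - 1).
When r = 1: the formula gives 13 = 13 = u_1.
Suppose the result is true for r = p, so u_p = 2^(p + 2) + 5·3^(p - 1).
Then u_{p+1} = 3·u_p - 4·2^p = 3·(2^(p + 2) + 5·3^(p - 1)) - 4·2^p = 2^(p + 3) + 5·3^p = 2^((p+1) + 2) + 5·3^((p+1) - 1),
which is the claimed formula at r = p+1.
By the principle of mathematical induction, the result holds for all r ≥ 1.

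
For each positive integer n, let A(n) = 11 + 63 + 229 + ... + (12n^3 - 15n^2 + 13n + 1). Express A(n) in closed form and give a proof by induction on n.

We claim A(n) = n(3n^3 + n^2 + 2n + 5) for all n ≥ 1.
When n = 1: A(1) = 11, and the closed form gives 11. They agree.
Suppose the result is true for n = p, so A(p) = p(3p^3 + p^2 + 2p + 5).
Then A(p+1) = A(p) + (12p^3 + 21p^2 + 19p + 11) = (p(3p^3 + p^2 + 2p + 5)) + (12p^3 + 21p^2 + 19p + 11).
Simplifying, A(p+1) = (p + 1)(3p^3 + 10p^2 + 13p + 11) = (p+1)(3(p+1)^3 + (p+1)^2 + 2(p+1) + 5),
which is the closed form with n = p+1.
This completes the induction.

A(n) = n(3n^3 + n^2 + 2n + 5)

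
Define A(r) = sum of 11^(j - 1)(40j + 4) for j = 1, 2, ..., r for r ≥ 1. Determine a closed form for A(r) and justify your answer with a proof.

We claim A(r) = 4·11^r·r for all r ≥ 1.
Base case (r = 1): A(1) = 44, and the closed form gives 44. They agree.
Inductive step: suppose the statement holds for some j ≥ 1, so A(j) = 4·11^j·j.
Then A(j+1) = A(j) + (11^j(40j + 44)) = (4·11^j·j) + (11^j(40j + 44)).
Simplifying, A(j+1) = 44·11^j(j + 1) = 4·11^(j+1)·(j+1),
which is the closed form with r = j+1.
By induction, the statement is established for all r ≥ 1.

A(r) = 4·11^r·r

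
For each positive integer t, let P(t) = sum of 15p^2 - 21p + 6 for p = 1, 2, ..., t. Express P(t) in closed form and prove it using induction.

P(t) = t(t - 1)(5t + 2)

We claim P(t) = t(t - 1)(5t + 2) for all t ≥ 1.
Base step (t = 1): P(1) = 0, and the closed form gives 0. They agree.
Suppose the result is true for t = p, so P(p) = p(5p^2 - 3p - 2).
Then P(p+1) = P(p) + (3p(5p + 3)) = (p(5p^2 - 3p - 2)) + (3p(5p + 3)).
Simplifying, P(p+1) = p(p + 1)(5p + 7) = (p+1)((p+1) - 1)(5(p+1) + 2),
which is the closed form with t = p+1.
By induction, the statement is established for all t ≥ 1.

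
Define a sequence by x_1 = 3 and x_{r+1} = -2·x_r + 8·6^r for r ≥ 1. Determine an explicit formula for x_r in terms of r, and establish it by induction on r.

x_r = -3(-2)^(r - 1) + 6^r

Computing the first terms: x_1 = 3, x_2 = 42, x_3 = 204. This suggests x_r = -3(-2)^(r - 1) + 6^r.
For the base case r = 1: the formula gives 3 = 3 = x_1.
Suppose the result is true for r = j, so x_j = -3(-2)^(j - 1) + 6^j.
Then x_{j+1} = -2·x_j + 8·6^j = -2·(-3(-2)^(j - 1) + 6^j) + 8·6^j = -3(-2)^j + 6^(j + 1) = -3(-2)^((j+1) - 1) + 6^(j+1),
which is the claimed formula at r = j+1.
By the principle of mathematical induction, the result holds for all r ≥ 1.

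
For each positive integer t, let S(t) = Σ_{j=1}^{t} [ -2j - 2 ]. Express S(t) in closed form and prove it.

S(t) = -t(t + 3)

We claim S(t) = -t(t + 3) for all t ≥ 1.
Base case (t = 1): S(1) = -4, and the closed form gives -4. They agree.
Inductive step: suppose the statement holds for some j ≥ 1, so S(j) = j(-j - 3).
Then S(j+1) = S(j) + (-2j - 4) = (j(-j - 3)) + (-2j - 4).
Simplifying, S(j+1) = -(j + 1)(j + 4) = -(j+1)((j+1) + 3),
which is the closed form with t = j+1.
Hence, by induction on t, the claim holds for every t ≥ 1.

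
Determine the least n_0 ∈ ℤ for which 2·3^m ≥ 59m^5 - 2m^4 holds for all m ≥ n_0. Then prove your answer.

n_0 = 16

At m = 15: 28697814 < 44701875, so the inequality fails and n_0 ≥ 16. We prove 2·3^m ≥ 59m^5 - 2m^4 for all m ≥ 16.
When m = 16: 2·3^m = 86093442 and 59m^5 - 2m^4 = 61734912, so 86093442 ≥ 61734912.
Suppose the result is true for m = r, so 2·3^r ≥ 59r^5 - 2r^4.
Then 2·3^(r + 1) = 3·(2·3^r) ≥ 3·(59r^5 - 2r^4).
Also, for r ≥ 16 we have 3·(59r^5 - 2r^4) ≥ 59(r+1)^5 - 2(r+1)^4, since 3·(59r^5 - 2r^4) − (59(r+1)^5 - 2(r+1)^4) = 118r^5 - 299r^4 - 582r^3 - 578r^2 - 287r - 57, which is nonnegative for all r ≥ 16.
Combining, 2·3^(r + 1) ≥ 59(r+1)^5 - 2(r+1)^4.
Hence, by induction on m, the claim holds for every m ≥ 16.
Hence the smallest such n_0 is 16.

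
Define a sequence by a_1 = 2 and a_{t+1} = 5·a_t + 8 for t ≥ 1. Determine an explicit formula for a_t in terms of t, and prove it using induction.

Computing the first terms: a_1 = 2, a_2 = 18, a_3 = 98. This suggests a_t = 4·5^(t - 1) - 2.
When t = 1: the formula gives 2 = 2 = a_1.
For the inductive step, assume it holds for an arbitrary k ≥ 1, so a_k = 4·5^(k - 1) - 2.
Then a_{k+1} = 5·a_k + 8 = 5·(4·5^(k - 1) - 2) + 8 = 4·5^k - 2 = 4·5^((k+1) - 1) - 2,
which is the claimed formula at t = k+1.
By induction, the statement is established for all t ≥ 1.

a_t = 4·5^(t - 1) - 2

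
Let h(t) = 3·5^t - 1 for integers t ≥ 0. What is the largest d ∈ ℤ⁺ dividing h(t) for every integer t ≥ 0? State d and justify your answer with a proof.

Computing the first values: h(0) = 2 and h(1) = 14; gcd(2, 14) = 2, so d ≤ 2.
We prove 2 | 3·5^t - 1 for all t ≥ 0 by induction on t.
For the base case t = 0: h(0) = 2 = 2·(1), so 2 | h(0).
Suppose the result is true for t = p, i.e. 2 | h(p). Then
h(p+1) = 3·5^(p+1) - 1 = 5·(3·5^p - 1) + 4 = 5·h(p) + 4. The first term is divisible by 2 by the inductive hypothesis, and 4 is divisible by 2. Hence 2 | h(p+1).
By induction, the statement is established for all t ≥ 0.
Therefore the largest such d is 2.

d = 2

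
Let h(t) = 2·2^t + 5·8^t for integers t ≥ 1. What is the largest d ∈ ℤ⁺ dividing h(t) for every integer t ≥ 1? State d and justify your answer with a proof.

Computing the first values: h(1) = 44 and h(2) = 328; gcd(44, 328) = 4, so d ≤ 4.
We prove 4 | 2·2^t + 5·8^t for all t ≥ 1 by induction on t.
When t = 1: h(1) = 44 = 4·(11), so 4 | h(1).
For the inductive step, assume it holds for an arbitrary m ≥ 1, i.e. 4 | h(m). Then
h(m+1) − 8·h(m) = (2·2^(m+1) + 5·8^(m+1)) − 8·(2·2^m + 5·8^m) = (2)·2^m·(2 − 8) = (-12)·2^m. Since 4 | h(m) by the inductive hypothesis, 4 | 8·h(m); and 4 | -12 since -12 = 4·-3. Therefore 4 | h(m+1).
By induction, the statement is established for all t ≥ 1.
Therefore the largest such d is 4.

d = 4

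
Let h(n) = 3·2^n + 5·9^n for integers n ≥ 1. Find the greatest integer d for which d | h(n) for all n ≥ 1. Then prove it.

d = 3

Computing the first values: h(1) = 51 and h(2) = 417; gcd(51, 417) = 3, so d ≤ 3.
We prove 3 | 3·2^n + 5·9^n for all n ≥ 1 by induction on n.
When n = 1: h(1) = 51 = 3·(17), so 3 | h(1).
Suppose the result is true for n = j, i.e. 3 | h(j). Then
h(j+1) − 9·h(j) = (3·2^(j+1) + 5·9^(j+1)) − 9·(3·2^j + 5·9^j) = (3)·2^j·(2 − 9) = (-21)·2^j. Since 3 | h(j) by the inductive hypothesis, 3 | 9·h(j); and 3 | -21 since -21 = 3·-7. Therefore 3 | h(j+1).
Hence, by induction on n, the claim holds for every n ≥ 1.
Therefore the largest such d is 3.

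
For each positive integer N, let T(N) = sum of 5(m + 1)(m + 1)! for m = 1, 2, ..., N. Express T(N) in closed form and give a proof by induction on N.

We claim T(N) = 5(N + 2)! - 10 for all N ≥ 1.
Base step (N = 1): T(1) = 20, and the closed form gives 20. They agree.
Inductive step: assume the claim holds for N = m, so T(m) = 5(m + 2)! - 10.
Then T(m+1) = T(m) + (5(m + 2)(m + 2)!) = (5(m + 2)! - 10) + (5(m + 2)(m + 2)!).
Simplifying, T(m+1) = 5((m+1) + 2)! - 10,
which is the closed form with N = m+1.
This completes the induction.

T(N) = 5(N + 2)! - 10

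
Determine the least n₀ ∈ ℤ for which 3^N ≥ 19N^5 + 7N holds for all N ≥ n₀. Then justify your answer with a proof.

n₀ = 16

At N = 15: 14348907 < 14428230, so the inequality fails and n₀ ≥ 16. We prove 3^N ≥ 19N^5 + 7N for all N ≥ 16.
Base step (N = 16): 3^N = 43046721 and 19N^5 + 7N = 19923056, so 43046721 ≥ 19923056.
For the inductive step, assume it holds for an arbitrary i ≥ 16, so 3^i ≥ 19i^5 + 7i.
Then 3^(i + 1) = 3·(3^i) ≥ 3·(19i^5 + 7i).
Also, for i ≥ 16 we have 3·(19i^5 + 7i) ≥ 19(i+1)^5 + 7(i+1), since 3·(19i^5 + 7i) − (19(i+1)^5 + 7(i+1)) = 38i^5 - 95i^4 - 190i^3 - 190i^2 - 81i - 26, which is nonnegative for all i ≥ 16.
Combining, 3^(i + 1) ≥ 19(i+1)^5 + 7(i+1).
By the principle of mathematical induction, the result holds for all N ≥ 16.
Hence the smallest such n₀ is 16.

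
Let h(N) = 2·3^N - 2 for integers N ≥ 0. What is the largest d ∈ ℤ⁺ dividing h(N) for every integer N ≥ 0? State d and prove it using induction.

Computing the first values: h(0) = 0 and h(1) = 4; gcd(0, 4) = 4, so d ≤ 4.
We prove 4 | 2·3^N - 2 for all N ≥ 0 by induction on N.
Base case (N = 0): h(0) = 0 = 4·(0), so 4 | h(0).
Suppose the result is true for N = j, i.e. 4 | h(j). Then
h(j+1) = 2·3^(j+1) - 2 = 3·(2·3^j - 2) + 4 = 3·h(j) + 4. The first term is divisible by 4 by the inductive hypothesis, and 4 is divisible by 4. Hence 4 | h(j+1).
By induction, the statement is established for all N ≥ 0.
Therefore the largest such d is 4.

d = 4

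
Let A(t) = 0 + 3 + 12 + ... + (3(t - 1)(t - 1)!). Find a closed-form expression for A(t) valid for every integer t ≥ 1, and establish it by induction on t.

We claim A(t) = 3t! - 3 for all t ≥ 1.
For the base case t = 1: A(1) = 0, and the closed form gives 0. They agree.
Inductive step: suppose the statement holds for some m ≥ 1, so A(m) = 3m! - 3.
Then A(m+1) = A(m) + (3m·m!) = (3m! - 3) + (3m·m!).
Simplifying, A(m+1) = 3(m+1)! - 3,
which is the closed form with t = m+1.
This completes the induction.

A(t) = 3t! - 3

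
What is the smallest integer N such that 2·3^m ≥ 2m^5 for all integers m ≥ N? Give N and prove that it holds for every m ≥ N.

At m = 10: 118098 < 200000, so the inequality fails and N ≥ 11. We prove 2·3^m ≥ 2m^5 for all m ≥ 11.
When m = 11: 2·3^m = 354294 and 2m^5 = 322102, so 354294 ≥ 322102.
Suppose the result is true for m = k, so 2·3^k ≥ 2k^5.
Then 2·3^(k + 1) = 3·(2·3^k) ≥ 3·(2k^5).
Also, for k ≥ 11 we have 3·(2k^5) ≥ 2(k+1)^5, since 3 ≥ (1 + 1/k)^5 for all k ≥ 11.
Combining, 2·3^(k + 1) ≥ 2(k+1)^5.
By the principle of mathematical induction, the result holds for all m ≥ 11.
Hence the smallest such N is 11.

N = 11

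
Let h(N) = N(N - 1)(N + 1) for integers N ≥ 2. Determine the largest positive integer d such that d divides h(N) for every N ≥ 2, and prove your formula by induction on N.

d = 6

Computing the first values: h(2) = 6 and h(3) = 24; gcd(6, 24) = 6, so d ≤ 6.
We prove 6 | N(N - 1)(N + 1) for all N ≥ 2 by induction on N.
Base case (N = 2): h(2) = 6 = 6·(1), so 6 | h(2).
For the inductive step, assume it holds for an arbitrary p ≥ 2, i.e. 6 | h(p). Then
h(p+1) − h(p) = p·(p+1)·(p+2) − (p-1)·p·(p+1) = p·(p+1)·[(p+2) − (p-1)] = 3·p·(p+1). The product of 2 consecutive integers is divisible by (2)! = 2, so h(p+1) − h(p) is divisible by 3·2 = 6. By the inductive hypothesis 6 | h(p), hence 6 | h(p+1).
Hence, by induction on N, the claim holds for every N ≥ 2.
Therefore the largest such d is 6.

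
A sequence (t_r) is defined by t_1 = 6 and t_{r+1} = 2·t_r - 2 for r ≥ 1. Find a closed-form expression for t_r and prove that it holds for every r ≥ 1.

Computing the first terms: t_1 = 6, t_2 = 10, t_3 = 18. This suggests t_r = 2^(r + 1) + 2.
For the base case r = 1: the formula gives 6 = 6 = t_1.
Suppose the result is true for r = j, so t_j = 2^(j + 1) + 2.
Then t_{j+1} = 2·t_j - 2 = 2·(2^(j + 1) + 2) - 2 = 2^(j + 2) + 2 = 2^((j+1) + 1) + 2,
which is the claimed formula at r = j+1.
Hence, by induction on r, the claim holds for every r ≥ 1.

t_r = 2^(r + 1) + 2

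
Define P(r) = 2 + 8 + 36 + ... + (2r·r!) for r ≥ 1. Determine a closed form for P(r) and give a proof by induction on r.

We claim P(r) = 2(r + 1)! - 2 for all r ≥ 1.
Base case (r = 1): P(1) = 2, and the closed form gives 2. They agree.
For the inductive step, assume it holds for an arbitrary k ≥ 1, so P(k) = 2(k + 1)! - 2.
Then P(k+1) = P(k) + (2(k + 1)(k + 1)!) = (2(k + 1)! - 2) + (2(k + 1)(k + 1)!).
Simplifying, P(k+1) = 2((k+1) + 1)! - 2,
which is the closed form with r = k+1.
By the principle of mathematical induction, the result holds for all r ≥ 1.

P(r) = 2(r + 1)! - 2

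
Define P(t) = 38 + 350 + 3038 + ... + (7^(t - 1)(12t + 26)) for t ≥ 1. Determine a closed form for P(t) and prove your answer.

P(t) = 2·7^t(t + 2) - 4

We claim P(t) = 2·7^t(t + 2) - 4 for all t ≥ 1.
Base step (t = 1): P(1) = 38, and the closed form gives 38. They agree.
For the inductive step, assume it holds for an arbitrary k ≥ 1, so P(k) = 2·7^k(k + 2) - 4.
Then P(k+1) = P(k) + (7^k(12k + 38)) = (2·7^k(k + 2) - 4) + (7^k(12k + 38)).
Simplifying, P(k+1) = 14·7^k·k + 42·7^k - 4 = 2·7^(k+1)((k+1) + 2) - 4,
which is the closed form with t = k+1.
By the principle of mathematical induction, the result holds for all t ≥ 1.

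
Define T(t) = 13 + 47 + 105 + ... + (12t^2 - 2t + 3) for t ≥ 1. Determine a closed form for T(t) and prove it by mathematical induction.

T(t) = t(4t^2 + 5t + 4)

We claim T(t) = t(4t^2 + 5t + 4) for all t ≥ 1.
For the base case t = 1: T(1) = 13, and the closed form gives 13. They agree.
For the inductive step, assume it holds for an arbitrary j ≥ 1, so T(j) = j(4j^2 + 5j + 4).
Then T(j+1) = T(j) + (12j^2 + 22j + 13) = (j(4j^2 + 5j + 4)) + (12j^2 + 22j + 13).
Simplifying, T(j+1) = (j + 1)(4j^2 + 13j + 13) = (j+1)(4(j+1)^2 + 5(j+1) + 4),
which is the closed form with t = j+1.
This completes the induction.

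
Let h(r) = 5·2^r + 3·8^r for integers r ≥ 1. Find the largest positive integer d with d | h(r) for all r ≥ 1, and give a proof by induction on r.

Computing the first values: h(1) = 34 and h(2) = 212; gcd(34, 212) = 2, so d ≤ 2.
We prove 2 | 5·2^r + 3·8^r for all r ≥ 1 by induction on r.
Base step (r = 1): h(1) = 34 = 2·(17), so 2 | h(1).
Inductive step: suppose the statement holds for some j ≥ 1, i.e. 2 | h(j). Then
h(j+1) − 8·h(j) = (5·2^(j+1) + 3·8^(j+1)) − 8·(5·2^j + 3·8^j) = (5)·2^j·(2 − 8) = (-30)·2^j. Since 2 | h(j) by the inductive hypothesis, 2 | 8·h(j); and 2 | -30 since -30 = 2·-15. Therefore 2 | h(j+1).
By induction, the statement is established for all r ≥ 1.
Therefore the largest such d is 2.

d = 2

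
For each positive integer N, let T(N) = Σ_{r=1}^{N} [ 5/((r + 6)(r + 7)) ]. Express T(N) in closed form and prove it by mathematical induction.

We claim T(N) = 5N/(7(N + 7)) for all N ≥ 1.
Base case (N = 1): T(1) = 5/56, and the closed form gives 5/56. They agree.
Inductive step: assume the claim holds for N = r, so T(r) = 5r/(7(r + 7)).
Then T(r+1) = T(r) + (5/((r + 7)(r + 8))) = (5r/(7(r + 7))) + (5/((r + 7)(r + 8))).
Simplifying, T(r+1) = 5(r + 1)/(7(r + 8)) = 5(r+1)/(7((r+1) + 7)),
which is the closed form with N = r+1.
By induction, the statement is established for all N ≥ 1.

T(N) = 5N/(7(N + 7))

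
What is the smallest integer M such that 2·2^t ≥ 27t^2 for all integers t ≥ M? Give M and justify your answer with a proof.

At t = 10: 2048 < 2700, so the inequality fails and M ≥ 11. We prove 2·2^t ≥ 27t^2 for all t ≥ 11.
Base step (t = 11): 2·2^t = 4096 and 27t^2 = 3267, so 4096 ≥ 3267.
Inductive step: suppose the statement holds for some i ≥ 11, so 2·2^i ≥ 27i^2.
Then 2·2^(i + 1) = 2·(2·2^i) ≥ 2·(27i^2).
Also, for i ≥ 11 we have 2·(27i^2) ≥ 27(i+1)^2, since 2 ≥ (1 + 1/i)^2 for all i ≥ 11.
Combining, 2·2^(i + 1) ≥ 27(i+1)^2.
By induction, the statement is established for all t ≥ 11.
Hence the smallest such M is 11.

M = 11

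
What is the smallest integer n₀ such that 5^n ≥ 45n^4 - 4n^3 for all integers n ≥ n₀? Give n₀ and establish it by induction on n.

n₀ = 8

At n = 7: 78125 < 106673, so the inequality fails and n₀ ≥ 8. We prove 5^n ≥ 45n^4 - 4n^3 for all n ≥ 8.
For the base case n = 8: 5^n = 390625 and 45n^4 - 4n^3 = 182272, so 390625 ≥ 182272.
Inductive step: assume the claim holds for n = k, so 5^k ≥ 45k^4 - 4k^3.
Then 5^(k + 1) = 5·(5^k) ≥ 5·(45k^4 - 4k^3).
Also, for k ≥ 8 we have 5·(45k^4 - 4k^3) ≥ 45(k+1)^4 - 4(k+1)^3, since 5·(45k^4 - 4k^3) − (45(k+1)^4 - 4(k+1)^3) = 180k^4 - 196k^3 - 258k^2 - 168k - 41, which is nonnegative for all k ≥ 8.
Combining, 5^(k + 1) ≥ 45(k+1)^4 - 4(k+1)^3.
Hence, by induction on n, the claim holds for every n ≥ 8.
Hence the smallest such n₀ is 8.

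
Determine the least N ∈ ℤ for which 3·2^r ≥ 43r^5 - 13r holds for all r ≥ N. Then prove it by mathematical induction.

N = 28

At r = 27: 402653184 < 617002650, so the inequality fails and N ≥ 28. We prove 3·2^r ≥ 43r^5 - 13r for all r ≥ 28.
When r = 28: 3·2^r = 805306368 and 43r^5 - 13r = 740045460, so 805306368 ≥ 740045460.
Suppose the result is true for r = i, so 3·2^i ≥ 43i^5 - 13i.
Then 3·2^(i + 1) = 2·(3·2^i) ≥ 2·(43i^5 - 13i).
Also, for i ≥ 28 we have 2·(43i^5 - 13i) ≥ 43(i+1)^5 - 13(i+1), since 2·(43i^5 - 13i) − (43(i+1)^5 - 13(i+1)) = 43i^5 - 215i^4 - 430i^3 - 430i^2 - 228i - 30, which is nonnegative for all i ≥ 28.
Combining, 3·2^(i + 1) ≥ 43(i+1)^5 - 13(i+1).
By induction, the statement is established for all r ≥ 28.
Hence the smallest such N is 28.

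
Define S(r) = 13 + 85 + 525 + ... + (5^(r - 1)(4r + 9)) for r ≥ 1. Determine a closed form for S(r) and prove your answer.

We claim S(r) = 5^r(r + 2) - 2 for all r ≥ 1.
Base step (r = 1): S(1) = 13, and the closed form gives 13. They agree.
Inductive step: suppose the statement holds for some i ≥ 1, so S(i) = 5^i(i + 2) - 2.
Then S(i+1) = S(i) + (5^i(4i + 13)) = (5^i(i + 2) - 2) + (5^i(4i + 13)).
Simplifying, S(i+1) = 5·5^i·i + 15·5^i - 2 = 5^(i+1)((i+1) + 2) - 2,
which is the closed form with r = i+1.
This completes the induction.

S(r) = 5^r(r + 2) - 2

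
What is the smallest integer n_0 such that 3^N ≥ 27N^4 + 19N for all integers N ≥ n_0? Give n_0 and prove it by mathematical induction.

At N = 12: 531441 < 560100, so the inequality fails and n_0 ≥ 13. We prove 3^N ≥ 27N^4 + 19N for all N ≥ 13.
For the base case N = 13: 3^N = 1594323 and 27N^4 + 19N = 771394, so 1594323 ≥ 771394.
For the inductive step, assume it holds for an arbitrary k ≥ 13, so 3^k ≥ 27k^4 + 19k.
Then 3^(k + 1) = 3·(3^k) ≥ 3·(27k^4 + 19k).
Also, for k ≥ 13 we have 3·(27k^4 + 19k) ≥ 27(k+1)^4 + 19(k+1), since 3·(27k^4 + 19k) − (27(k+1)^4 + 19(k+1)) = 54k^4 - 108k^3 - 162k^2 - 70k - 46, which is nonnegative for all k ≥ 13.
Combining, 3^(k + 1) ≥ 27(k+1)^4 + 19(k+1).
By induction, the statement is established for all N ≥ 13.
Hence the smallest such n_0 is 13.

n_0 = 13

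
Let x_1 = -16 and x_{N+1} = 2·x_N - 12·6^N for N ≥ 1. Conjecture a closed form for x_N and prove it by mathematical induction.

x_N = 2^N - 3·6^N

Computing the first terms: x_1 = -16, x_2 = -104, x_3 = -640. This suggests x_N = 2^N - 3·6^N.
Base step (N = 1): the formula gives -16 = -16 = x_1.
Inductive step: assume the claim holds for N = j, so x_j = 2^j - 3·6^j.
Then x_{j+1} = 2·x_j - 12·6^j = 2·(2^j - 3·6^j) - 12·6^j = 2^(j + 1) - 3·6^(j + 1),
which is the claimed formula at N = j+1.
Hence, by induction on N, the claim holds for every N ≥ 1.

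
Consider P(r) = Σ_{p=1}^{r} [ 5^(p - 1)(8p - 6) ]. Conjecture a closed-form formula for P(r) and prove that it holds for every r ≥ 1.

P(r) = 2·5^r(r - 1) + 2

We claim P(r) = 2·5^r(r - 1) + 2 for all r ≥ 1.
When r = 1: P(1) = 2, and the closed form gives 2. They agree.
Inductive step: suppose the statement holds for some p ≥ 1, so P(p) = 2·5^p(p - 1) + 2.
Then P(p+1) = P(p) + (5^p(8p + 2)) = (2·5^p(p - 1) + 2) + (5^p(8p + 2)).
Simplifying, P(p+1) = 10·5^p·p + 2 = 2·5^(p+1)((p+1) - 1) + 2,
which is the closed form with r = p+1.
This completes the induction.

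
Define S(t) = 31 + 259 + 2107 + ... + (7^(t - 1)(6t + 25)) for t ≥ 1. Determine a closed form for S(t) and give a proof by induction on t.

We claim S(t) = 7^t(t + 4) - 4 for all t ≥ 1.
For the base case t = 1: S(1) = 31, and the closed form gives 31. They agree.
Inductive step: suppose the statement holds for some r ≥ 1, so S(r) = 7^r(r + 4) - 4.
Then S(r+1) = S(r) + (7^r(6r + 31)) = (7^r(r + 4) - 4) + (7^r(6r + 31)).
Simplifying, S(r+1) = 7·7^r·r + 35·7^r - 4 = 7^(r+1)((r+1) + 4) - 4,
which is the closed form with t = r+1.
By the principle of mathematical induction, the result holds for all t ≥ 1.

S(t) = 7^t(t + 4) - 4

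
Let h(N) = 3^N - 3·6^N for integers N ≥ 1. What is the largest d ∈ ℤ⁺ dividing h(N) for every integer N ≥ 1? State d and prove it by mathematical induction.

d = 3

Computing the first values: h(1) = -15 and h(2) = -99; gcd(-15, -99) = 3, so d ≤ 3.
We prove 3 | 3^N - 3·6^N for all N ≥ 1 by induction on N.
When N = 1: h(1) = -15 = 3·(-5), so 3 | h(1).
Suppose the result is true for N = j, i.e. 3 | h(j). Then
h(j+1) − 6·h(j) = (3^(j+1) - 3·6^(j+1)) − 6·(3^j - 3·6^j) = (1)·3^j·(3 − 6) = (-3)·3^j. Since 3 | h(j) by the inductive hypothesis, 3 | 6·h(j); and 3 | -3 since -3 = 3·-1. Therefore 3 | h(j+1).
This completes the induction.
Therefore the largest such d is 3.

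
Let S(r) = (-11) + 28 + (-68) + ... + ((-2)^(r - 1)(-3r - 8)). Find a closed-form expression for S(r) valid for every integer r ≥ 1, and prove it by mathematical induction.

We claim S(r) = (-2)^r(r + 3) - 3 for all r ≥ 1.
Base case (r = 1): S(1) = -11, and the closed form gives -11. They agree.
Inductive step: suppose the statement holds for some j ≥ 1, so S(j) = (-2)^j(j + 3) - 3.
Then S(j+1) = S(j) + ((-2)^j(-3j - 11)) = ((-2)^j(j + 3) - 3) + ((-2)^j(-3j - 11)).
Simplifying, S(j+1) = -2(-2)^j·j - 8(-2)^j - 3 = (-2)^(j+1)((j+1) + 3) - 3,
which is the closed form with r = j+1.
By induction, the statement is established for all r ≥ 1.

S(r) = (-2)^r(r + 3) - 3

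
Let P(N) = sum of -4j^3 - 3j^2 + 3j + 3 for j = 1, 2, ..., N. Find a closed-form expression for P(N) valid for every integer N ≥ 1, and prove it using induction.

P(N) = -N(N^3 + 3N^2 + N - 4)

We claim P(N) = -N(N^3 + 3N^2 + N - 4) for all N ≥ 1.
Base case (N = 1): P(1) = -1, and the closed form gives -1. They agree.
For the inductive step, assume it holds for an arbitrary j ≥ 1, so P(j) = j(-j^3 - 3j^2 - j + 4).
Then P(j+1) = P(j) + (-4j^3 - 15j^2 - 15j - 1) = (j(-j^3 - 3j^2 - j + 4)) + (-4j^3 - 15j^2 - 15j - 1).
Simplifying, P(j+1) = -(j + 1)(j^3 + 6j^2 + 10j + 1) = -(j+1)((j+1)^3 + 3(j+1)^2 + (j+1) - 4),
which is the closed form with N = j+1.
By induction, the statement is established for all N ≥ 1.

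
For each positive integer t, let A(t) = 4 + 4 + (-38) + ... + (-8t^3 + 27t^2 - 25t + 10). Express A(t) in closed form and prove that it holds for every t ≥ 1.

A(t) = -t(2t^3 - 5t^2 + t - 2)

We claim A(t) = -t(2t^3 - 5t^2 + t - 2) for all t ≥ 1.
Base case (t = 1): A(1) = 4, and the closed form gives 4. They agree.
Inductive step: suppose the statement holds for some p ≥ 1, so A(p) = p(-2p^3 + 5p^2 - p + 2).
Then A(p+1) = A(p) + (-8p^3 + 3p^2 + 5p + 4) = (p(-2p^3 + 5p^2 - p + 2)) + (-8p^3 + 3p^2 + 5p + 4).
Simplifying, A(p+1) = -(p + 1)(2p^3 + p^2 - 3p - 4) = -(p+1)(2(p+1)^3 - 5(p+1)^2 + (p+1) - 2),
which is the closed form with t = p+1.
By induction, the statement is established for all t ≥ 1.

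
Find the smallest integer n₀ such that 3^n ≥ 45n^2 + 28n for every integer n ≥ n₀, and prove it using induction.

n₀ = 8

At n = 7: 2187 < 2401, so the inequality fails and n₀ ≥ 8. We prove 3^n ≥ 45n^2 + 28n for all n ≥ 8.
When n = 8: 3^n = 6561 and 45n^2 + 28n = 3104, so 6561 ≥ 3104.
Inductive step: assume the claim holds for n = k, so 3^k ≥ 45k^2 + 28k.
Then 3^(k + 1) = 3·(3^k) ≥ 3·(45k^2 + 28k).
Also, for k ≥ 8 we have 3·(45k^2 + 28k) ≥ 45(k+1)^2 + 28(k+1), since 3·(45k^2 + 28k) − (45(k+1)^2 + 28(k+1)) = 90k^2 - 34k - 73, which is nonnegative for all k ≥ 8.
Combining, 3^(k + 1) ≥ 45(k+1)^2 + 28(k+1).
By induction, the statement is established for all n ≥ 8.
Hence the smallest such n₀ is 8.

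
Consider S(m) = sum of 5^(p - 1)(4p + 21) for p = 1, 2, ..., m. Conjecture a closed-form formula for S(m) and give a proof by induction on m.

S(m) = 5^m(m + 5) - 5

We claim S(m) = 5^m(m + 5) - 5 for all m ≥ 1.
When m = 1: S(1) = 25, and the closed form gives 25. They agree.
For the inductive step, assume it holds for an arbitrary p ≥ 1, so S(p) = 5^p(p + 5) - 5.
Then S(p+1) = S(p) + (5^p(4p + 25)) = (5^p(p + 5) - 5) + (5^p(4p + 25)).
Simplifying, S(p+1) = 5·5^p·p + 30·5^p - 5 = 5^(p+1)((p+1) + 5) - 5,
which is the closed form with m = p+1.
This completes the induction.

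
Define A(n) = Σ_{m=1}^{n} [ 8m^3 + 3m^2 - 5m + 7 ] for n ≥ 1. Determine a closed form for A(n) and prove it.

We claim A(n) = n(2n^3 + 5n^2 + n + 5) for all n ≥ 1.
When n = 1: A(1) = 13, and the closed form gives 13. They agree.
Inductive step: suppose the statement holds for some m ≥ 1, so A(m) = m(2m^3 + 5m^2 + m + 5).
Then A(m+1) = A(m) + (8m^3 + 27m^2 + 25m + 13) = (m(2m^3 + 5m^2 + m + 5)) + (8m^3 + 27m^2 + 25m + 13).
Simplifying, A(m+1) = (m + 1)(2m^3 + 11m^2 + 17m + 13) = (m+1)(2(m+1)^3 + 5(m+1)^2 + (m+1) + 5),
which is the closed form with n = m+1.
By induction, the statement is established for all n ≥ 1.

A(n) = n(2n^3 + 5n^2 + n + 5)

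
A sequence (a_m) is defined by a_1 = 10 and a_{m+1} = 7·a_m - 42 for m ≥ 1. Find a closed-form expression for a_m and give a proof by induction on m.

Computing the first terms: a_1 = 10, a_2 = 28, a_3 = 154. This suggests a_m = 3·7^(m - 1) + 7.
When m = 1: the formula gives 10 = 10 = a_1.
Inductive step: suppose the statement holds for some i ≥ 1, so a_i = 3·7^(i - 1) + 7.
Then a_{i+1} = 7·a_i - 42 = 7·(3·7^(i - 1) + 7) - 42 = 3·7^i + 7 = 3·7^((i+1) - 1) + 7,
which is the claimed formula at m = i+1.
Hence, by induction on m, the claim holds for every m ≥ 1.

a_m = 3·7^(m - 1) + 7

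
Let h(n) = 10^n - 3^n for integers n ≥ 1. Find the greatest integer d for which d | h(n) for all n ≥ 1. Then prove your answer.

Computing the first values: h(1) = 7 and h(2) = 91; gcd(7, 91) = 7, so d ≤ 7.
We prove 7 | 10^n - 3^n for all n ≥ 1 by induction on n.
For the base case n = 1: h(1) = 7 = 7·(1), so 7 | h(1).
Suppose the result is true for n = m, i.e. 7 | h(m). Then
10^{m+1} − 3^{m+1} = 10·10^m − 3·3^m = 10·(10^m − 3^m) + (7)·3^m. The first term is divisible by 7 by the inductive hypothesis, and the second term (7)·3^m is divisible by 7 since 7 | 7. Hence 7 | h(m+1).
Hence, by induction on n, the claim holds for every n ≥ 1.
Therefore the largest such d is 7.

d = 7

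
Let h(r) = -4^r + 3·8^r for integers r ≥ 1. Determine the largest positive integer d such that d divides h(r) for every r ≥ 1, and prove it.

d = 4

Computing the first values: h(1) = 20 and h(2) = 176; gcd(20, 176) = 4, so d ≤ 4.
We prove 4 | -4^r + 3·8^r for all r ≥ 1 by induction on r.
Base step (r = 1): h(1) = 20 = 4·(5), so 4 | h(1).
Inductive step: assume the claim holds for r = j, i.e. 4 | h(j). Then
h(j+1) − 8·h(j) = (-4^(j+1) + 3·8^(j+1)) − 8·(-4^j + 3·8^j) = (-1)·4^j·(4 − 8) = (4)·4^j. Since 4 | h(j) by the inductive hypothesis, 4 | 8·h(j); and 4 | 4 since 4 = 4·1. Therefore 4 | h(j+1).
This completes the induction.
Therefore the largest such d is 4.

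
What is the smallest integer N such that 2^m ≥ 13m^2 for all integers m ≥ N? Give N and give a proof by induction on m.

N = 11

At m = 10: 1024 < 1300, so the inequality fails and N ≥ 11. We prove 2^m ≥ 13m^2 for all m ≥ 11.
When m = 11: 2^m = 2048 and 13m^2 = 1573, so 2048 ≥ 1573.
Inductive step: assume the claim holds for m = j, so 2^j ≥ 13j^2.
Then 2^(j + 1) = 2·(2^j) ≥ 2·(13j^2).
Also, for j ≥ 11 we have 2·(13j^2) ≥ 13(j+1)^2, since 2 ≥ (1 + 1/j)^2 for all j ≥ 11.
Combining, 2^(j + 1) ≥ 13(j+1)^2.
By induction, the statement is established for all m ≥ 11.
Hence the smallest such N is 11.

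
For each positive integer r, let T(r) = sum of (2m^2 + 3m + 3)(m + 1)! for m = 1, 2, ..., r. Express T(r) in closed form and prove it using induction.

We claim T(r) = (2r + 1)(r + 2)! - 2 for all r ≥ 1.
Base step (r = 1): T(1) = 16, and the closed form gives 16. They agree.
Inductive step: suppose the statement holds for some m ≥ 1, so T(m) = (2m + 1)(m + 2)! - 2.
Then T(m+1) = T(m) + ((2m^2 + 7m + 8)(m + 2)!) = ((2m + 1)(m + 2)! - 2) + ((2m^2 + 7m + 8)(m + 2)!).
Simplifying, T(m+1) = (2(m+1) + 1)((m+1) + 2)! - 2,
which is the closed form with r = m+1.
Hence, by induction on r, the claim holds for every r ≥ 1.

T(r) = (2r + 1)(r + 2)! - 2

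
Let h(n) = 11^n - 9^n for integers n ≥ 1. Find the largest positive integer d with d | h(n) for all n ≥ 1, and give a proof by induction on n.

Computing the first values: h(1) = 2 and h(2) = 40; gcd(2, 40) = 2, so d ≤ 2.
We prove 2 | 11^n - 9^n for all n ≥ 1 by induction on n.
For the base case n = 1: h(1) = 2 = 2·(1), so 2 | h(1).
Suppose the result is true for n = m, i.e. 2 | h(m). Then
11^{m+1} − 9^{m+1} = 11·11^m − 9·9^m = 11·(11^m − 9^m) + (2)·9^m. The first term is divisible by 2 by the inductive hypothesis, and the second term (2)·9^m is divisible by 2 since 2 | 2. Hence 2 | h(m+1).
Hence, by induction on n, the claim holds for every n ≥ 1.
Therefore the largest such d is 2.

d = 2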